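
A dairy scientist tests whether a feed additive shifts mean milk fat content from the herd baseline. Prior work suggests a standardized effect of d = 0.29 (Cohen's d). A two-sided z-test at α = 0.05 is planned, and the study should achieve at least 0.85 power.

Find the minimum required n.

Set Φ(δ − 1.960) = 0.85; then δ − 1.960 = Φ⁻¹(0.85) = 1.036, giving δ = 2.996.
(For δ > 0 the lower-tail rejection region contributes negligibly to power, so the one-term inversion is standard.)
δ = d·√n ⇒ n = (δ/d)² = (2.996 / 0.29)² = 106.76.
Rounding up, n = 107.

n = 107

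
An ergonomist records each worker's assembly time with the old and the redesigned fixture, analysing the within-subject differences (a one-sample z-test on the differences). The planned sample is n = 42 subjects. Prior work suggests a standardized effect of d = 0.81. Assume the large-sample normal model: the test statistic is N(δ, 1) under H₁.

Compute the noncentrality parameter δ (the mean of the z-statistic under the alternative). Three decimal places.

δ = d·√n = 0.81 × √42 = 5.2494

δ ≈ 5.249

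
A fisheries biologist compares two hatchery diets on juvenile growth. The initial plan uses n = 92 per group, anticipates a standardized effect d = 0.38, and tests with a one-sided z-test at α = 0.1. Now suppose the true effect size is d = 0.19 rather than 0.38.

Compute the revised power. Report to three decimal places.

With d = 0.19: δ = d·√(n/2) = 0.19 × √(92/2) = 1.2886. Critical value z_{0.1} = 1.282.
Revised power = Φ(δ − 1.282) = Φ(0.007) = 0.5028.

Power ≈ 0.503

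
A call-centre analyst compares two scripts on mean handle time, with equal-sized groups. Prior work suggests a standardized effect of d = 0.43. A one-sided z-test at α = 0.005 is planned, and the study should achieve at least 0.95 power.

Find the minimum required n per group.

n = 193 per group

For power 0.95 need Φ(δ − z_{0.005}) = 0.95, so δ = z_{0.005} + z_{0.05} = 2.576 + 1.645 = 4.221.
δ = d·√(n/2) ⇒ n = 2(δ/d)² = 2 × (4.221 / 0.43)² = 192.69.
Round up to the next whole unit.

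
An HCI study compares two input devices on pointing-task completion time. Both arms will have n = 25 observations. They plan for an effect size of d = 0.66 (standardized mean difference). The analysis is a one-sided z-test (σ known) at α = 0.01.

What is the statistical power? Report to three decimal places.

Power ≈ 0.503

Noncentrality parameter: δ = d·√(n/2) = 0.66 × √(25/2) = 2.3335
One-sided α = 0.01 → critical value z_{0.01} = 2.326.
Power = P(Z > 2.326 − δ) = Φ(0.007) = 0.5028.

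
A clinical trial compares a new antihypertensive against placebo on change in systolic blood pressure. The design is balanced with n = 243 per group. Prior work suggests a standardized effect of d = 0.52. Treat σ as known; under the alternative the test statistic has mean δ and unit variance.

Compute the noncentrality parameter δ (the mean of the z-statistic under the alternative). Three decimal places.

δ = d·√(n/2) = 0.52 × √(243/2) = 5.7318

δ ≈ 5.732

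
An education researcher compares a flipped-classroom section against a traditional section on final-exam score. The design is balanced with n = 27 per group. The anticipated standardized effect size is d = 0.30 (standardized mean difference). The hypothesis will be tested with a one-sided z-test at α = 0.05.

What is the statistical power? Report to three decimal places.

Noncentrality parameter: δ = d·√(n/2) = 0.30 × √(27/2) = 1.1023
Critical value for a one-sided test at α = 0.05: z_α = 1.645.
Power = P(Z > 1.645 − δ) = Φ(-0.543) = 0.2937.

Power ≈ 0.294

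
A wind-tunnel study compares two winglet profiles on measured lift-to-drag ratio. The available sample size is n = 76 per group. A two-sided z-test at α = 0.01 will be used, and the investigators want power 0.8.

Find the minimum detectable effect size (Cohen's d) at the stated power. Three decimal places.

Need Φ(δ − 2.576) = 0.8, so δ = 2.576 + 0.842 = 3.417.
(Lower-tail contribution to power is negligible for δ > 0.)
δ = d·√(n/2) ⇒ d = δ/√(n/2) = 3.417/√(76/2) = 0.5544.

d ≈ 0.554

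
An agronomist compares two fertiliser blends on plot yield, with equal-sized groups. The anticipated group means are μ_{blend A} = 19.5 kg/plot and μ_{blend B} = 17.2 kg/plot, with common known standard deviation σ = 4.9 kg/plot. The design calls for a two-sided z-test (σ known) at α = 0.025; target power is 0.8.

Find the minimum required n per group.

n = 87 per group

Standardized effect: d = |μ_{blend A} − μ_{blend B}| / σ = |19.5 − 17.2| / 4.9 = 0.4694
For power 0.8 need Φ(δ − z_{0.0125}) = 0.8, so δ = z_{0.0125} + z_{0.20} = 2.241 + 0.842 = 3.083.
(The Φ(−δ − z_{α/2}) term is vanishingly small for δ > 0 and is dropped in the standard sample-size formula.)
δ = d·√(n/2) ⇒ n = 2(δ/d)² = 2 × (3.083 / 0.4694)² = 86.28.
Round up to the next whole unit.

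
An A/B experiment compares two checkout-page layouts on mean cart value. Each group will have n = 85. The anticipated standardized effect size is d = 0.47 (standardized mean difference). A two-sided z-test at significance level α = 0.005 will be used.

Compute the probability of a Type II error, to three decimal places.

β ≈ 0.399

Noncentrality parameter: δ = d·√(n/2) = 0.47 × √(85/2) = 3.0640
Two-sided α = 0.005 → critical value z_{0.0025} = 2.807.
Power = Φ(δ − 2.807) + Φ(−δ − 2.807) = Φ(0.257) + Φ(-5.871) = 0.6014 + 0.0000 = 0.6014.
Type II error: β = 1 − power = 1 − 0.6014 = 0.3986.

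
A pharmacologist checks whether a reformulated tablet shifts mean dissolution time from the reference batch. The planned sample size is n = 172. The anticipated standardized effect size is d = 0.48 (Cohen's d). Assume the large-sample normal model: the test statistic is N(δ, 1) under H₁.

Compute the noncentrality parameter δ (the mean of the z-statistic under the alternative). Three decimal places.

δ ≈ 6.295

The noncentrality parameter scales effect size by the design's sample-size factor: δ = d·√n = 0.48 × √172 = 6.2951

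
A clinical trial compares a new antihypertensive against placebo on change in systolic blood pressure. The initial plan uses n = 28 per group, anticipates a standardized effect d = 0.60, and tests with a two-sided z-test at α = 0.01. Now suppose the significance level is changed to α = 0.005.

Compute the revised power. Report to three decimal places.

Power ≈ 0.287

δ = d·√(n/2) = 0.60 × √(28/2) = 2.2450 (unchanged). New critical value: z_{0.0025} = 2.807.
Revised power = Φ(δ − 2.807) + Φ(−δ − 2.807) = Φ(-0.562) + Φ(-5.052) = 0.2870 + 0.0000 = 0.2870.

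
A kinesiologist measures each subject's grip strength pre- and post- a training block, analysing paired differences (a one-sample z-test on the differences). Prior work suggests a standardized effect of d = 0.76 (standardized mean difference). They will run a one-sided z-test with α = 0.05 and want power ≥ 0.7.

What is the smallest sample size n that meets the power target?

For power 0.7 need Φ(δ − z_{0.05}) = 0.7, so δ = z_{0.05} + z_{0.30} = 1.645 + 0.524 = 2.169.
δ = d·√n ⇒ n = (δ/d)² = (2.169 / 0.76)² = 8.15.
Round up to the next whole unit.

n = 9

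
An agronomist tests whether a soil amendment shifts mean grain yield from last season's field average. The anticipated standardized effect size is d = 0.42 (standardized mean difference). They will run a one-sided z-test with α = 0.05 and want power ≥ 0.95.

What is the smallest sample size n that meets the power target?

n = 62

For power 0.95 need Φ(δ − z_{0.05}) = 0.95, so δ = z_{0.05} + z_{0.05} = 1.645 + 1.645 = 3.290.
δ = d·√n ⇒ n = (δ/d)² = (3.290 / 0.42)² = 61.35.
Round up to the next whole unit.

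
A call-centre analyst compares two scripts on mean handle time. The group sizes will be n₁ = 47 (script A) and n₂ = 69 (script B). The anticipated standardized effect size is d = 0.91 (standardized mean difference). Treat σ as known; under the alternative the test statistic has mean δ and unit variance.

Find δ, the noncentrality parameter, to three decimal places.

δ = d / √(1/n₁ + 1/n₂) = 0.91 / √(1/47 + 1/69) = 4.8116

δ ≈ 4.812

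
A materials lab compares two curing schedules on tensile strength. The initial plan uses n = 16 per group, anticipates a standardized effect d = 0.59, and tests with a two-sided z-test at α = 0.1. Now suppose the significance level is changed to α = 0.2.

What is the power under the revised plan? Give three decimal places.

Power ≈ 0.652

δ = d·√(n/2) = 0.59 × √(16/2) = 1.6688 (unchanged). New critical value: z_{0.1} = 1.282.
Revised power = Φ(δ − 1.282) + Φ(−δ − 1.282) = Φ(0.387) + Φ(-2.950) = 0.6507 + 0.0016 = 0.6523.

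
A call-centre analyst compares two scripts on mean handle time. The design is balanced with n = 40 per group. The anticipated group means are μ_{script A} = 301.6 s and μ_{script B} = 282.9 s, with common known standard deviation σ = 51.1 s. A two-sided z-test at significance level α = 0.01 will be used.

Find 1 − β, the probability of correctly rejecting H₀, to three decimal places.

Power ≈ 0.174

Standardized effect: d = |μ_{script A} − μ_{script B}| / σ = |301.6 − 282.9| / 51.1 = 0.3659
Noncentrality parameter: δ = d·√(n/2) = 0.3659 × √(40/2) = 1.6366
Critical value for a two-sided test at α = 0.01: z_{α/2} = 2.576.
Power = Φ(δ − 2.576) + Φ(−δ − 2.576) = Φ(-0.939) + Φ(-4.212) = 0.1738 + 0.0000 = 0.1738.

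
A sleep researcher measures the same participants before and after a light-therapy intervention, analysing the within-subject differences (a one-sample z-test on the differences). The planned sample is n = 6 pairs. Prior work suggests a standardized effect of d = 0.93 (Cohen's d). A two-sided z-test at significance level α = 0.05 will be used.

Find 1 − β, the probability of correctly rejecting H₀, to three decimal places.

Power ≈ 0.625

Noncentrality parameter: δ = d·√n = 0.93 × √6 = 2.2780
Two-sided α = 0.05 → critical value z_{0.025} = 1.960.
Power = Φ(δ − 1.960) + Φ(−δ − 1.960) = Φ(0.318) + Φ(-4.238) = 0.6248 + 0.0000 = 0.6248.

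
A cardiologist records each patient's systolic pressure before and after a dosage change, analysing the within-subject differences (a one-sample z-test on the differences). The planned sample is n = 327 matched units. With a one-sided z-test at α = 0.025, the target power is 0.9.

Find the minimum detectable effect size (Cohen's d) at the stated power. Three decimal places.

Need Φ(δ − 1.960) = 0.9, so δ = 1.960 + 1.282 = 3.242.
δ = d·√n ⇒ d = δ/√n = 3.242/√327 = 0.1793.

d ≈ 0.179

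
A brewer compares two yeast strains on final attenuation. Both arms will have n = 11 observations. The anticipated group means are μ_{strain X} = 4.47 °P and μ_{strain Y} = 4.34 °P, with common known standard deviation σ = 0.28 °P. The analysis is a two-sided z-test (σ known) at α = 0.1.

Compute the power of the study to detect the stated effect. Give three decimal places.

Power ≈ 0.292

Standardized effect: d = |μ_{strain X} − μ_{strain Y}| / σ = |4.47 − 4.34| / 0.28 = 0.4643
Noncentrality parameter: δ = d·√(n/2) = 0.4643 × √(11/2) = 1.0888
Critical value for a two-sided test at α = 0.1: z_{α/2} = 1.645.
Power = Φ(δ − 1.645) + Φ(−δ − 1.645) = Φ(-0.556) + Φ(-2.734) = 0.2891 + 0.0031 = 0.2922.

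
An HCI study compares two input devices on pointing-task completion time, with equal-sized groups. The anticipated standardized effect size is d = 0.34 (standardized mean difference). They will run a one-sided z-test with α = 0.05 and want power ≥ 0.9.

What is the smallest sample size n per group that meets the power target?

Set Φ(δ − 1.645) = 0.9; then δ − 1.645 = Φ⁻¹(0.9) = 1.282, giving δ = 2.926.
δ = d·√(n/2) ⇒ n = 2(δ/d)² = 2 × (2.926 / 0.34)² = 148.16.
Round up to the next whole unit.

n = 149 per group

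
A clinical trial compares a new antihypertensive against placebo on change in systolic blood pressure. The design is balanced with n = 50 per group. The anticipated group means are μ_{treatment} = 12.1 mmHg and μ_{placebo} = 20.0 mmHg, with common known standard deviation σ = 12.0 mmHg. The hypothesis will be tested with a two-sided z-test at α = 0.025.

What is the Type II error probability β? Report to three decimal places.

β ≈ 0.147

Standardized effect: d = |μ_{treatment} − μ_{placebo}| / σ = |12.1 − 20.0| / 12.0 = 0.6583
Noncentrality parameter: δ = d·√(n/2) = 0.6583 × √(50/2) = 3.2917
Critical value for a two-sided test at α = 0.025: z_{α/2} = 2.241.
Power = Φ(δ − 2.241) + Φ(−δ − 2.241) = Φ(1.050) + Φ(-5.533) = 0.8532 + 0.0000 = 0.8532.
Type II error: β = 1 − power = 1 − 0.8532 = 0.1468.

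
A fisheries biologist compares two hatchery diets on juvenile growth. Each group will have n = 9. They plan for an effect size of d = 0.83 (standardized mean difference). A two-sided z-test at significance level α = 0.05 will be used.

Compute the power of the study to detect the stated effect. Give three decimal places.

Noncentrality parameter: δ = d·√(n/2) = 0.83 × √(9/2) = 1.7607
Critical value for a two-sided test at α = 0.05: z_{α/2} = 1.960.
Power = Φ(δ − 1.960) + Φ(−δ − 1.960) = Φ(-0.199) + Φ(-3.721) = 0.4210 + 0.0001 = 0.4211.

Power ≈ 0.421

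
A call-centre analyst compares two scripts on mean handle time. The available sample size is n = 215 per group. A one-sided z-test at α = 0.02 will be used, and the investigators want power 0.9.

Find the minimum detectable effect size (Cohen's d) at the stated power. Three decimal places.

d ≈ 0.322

Need Φ(δ − 2.054) = 0.9, so δ = 2.054 + 1.282 = 3.335.
δ = d·√(n/2) ⇒ d = δ/√(n/2) = 3.335/√(215/2) = 0.3217.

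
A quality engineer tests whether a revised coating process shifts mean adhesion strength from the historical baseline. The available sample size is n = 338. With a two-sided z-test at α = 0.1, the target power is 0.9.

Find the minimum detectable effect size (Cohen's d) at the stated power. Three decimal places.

Required noncentrality: δ = z_{0.05} + z_{0.10} = 1.645 + 1.282 = 2.926.
(The second rejection-region term Φ(−δ − z_{α/2}) is negligible and dropped.)
δ = d·√n ⇒ d = δ/√n = 2.926/√338 = 0.1592.

d ≈ 0.159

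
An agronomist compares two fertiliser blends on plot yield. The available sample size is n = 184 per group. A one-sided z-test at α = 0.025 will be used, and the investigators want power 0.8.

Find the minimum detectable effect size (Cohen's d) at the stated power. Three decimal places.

d ≈ 0.292

Need Φ(δ − 1.960) = 0.8, so δ = 1.960 + 0.842 = 2.802.
δ = d·√(n/2) ⇒ d = δ/√(n/2) = 2.802/√(184/2) = 0.2921.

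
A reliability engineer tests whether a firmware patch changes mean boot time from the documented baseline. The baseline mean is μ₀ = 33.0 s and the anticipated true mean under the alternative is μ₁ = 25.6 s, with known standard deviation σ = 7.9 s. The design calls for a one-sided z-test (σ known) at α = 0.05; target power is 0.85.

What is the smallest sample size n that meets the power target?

n = 9

Standardized effect: d = |μ₁ − μ₀| / σ = |25.6 − 33.0| / 7.9 = 0.9367
Set Φ(δ − 1.645) = 0.85; then δ − 1.645 = Φ⁻¹(0.85) = 1.036, giving δ = 2.681.
δ = d·√n ⇒ n = (δ/d)² = (2.681 / 0.9367)² = 8.19.
Rounding up, n = 9.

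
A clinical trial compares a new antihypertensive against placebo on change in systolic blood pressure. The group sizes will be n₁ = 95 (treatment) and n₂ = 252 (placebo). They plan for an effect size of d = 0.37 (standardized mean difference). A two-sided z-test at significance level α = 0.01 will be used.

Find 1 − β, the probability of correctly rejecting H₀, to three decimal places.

Power ≈ 0.691

Noncentrality parameter: δ = d / √(1/n₁ + 1/n₂) = 0.37 / √(1/95 + 1/252) = 3.0733
Two-sided α = 0.01 → critical value z_{0.005} = 2.576.
Power = Φ(δ − 2.576) + Φ(−δ − 2.576) = Φ(0.497) + Φ(-5.649) = 0.6906 + 0.0000 = 0.6906.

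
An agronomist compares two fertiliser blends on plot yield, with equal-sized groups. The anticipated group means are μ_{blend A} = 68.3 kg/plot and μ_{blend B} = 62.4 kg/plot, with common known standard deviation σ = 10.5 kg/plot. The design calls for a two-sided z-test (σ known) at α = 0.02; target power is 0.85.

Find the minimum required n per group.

n = 72 per group

Standardized effect: d = |μ_{blend A} − μ_{blend B}| / σ = |68.3 − 62.4| / 10.5 = 0.5619
Set Φ(δ − 2.326) = 0.85; then δ − 2.326 = Φ⁻¹(0.85) = 1.036, giving δ = 3.363.
(Ignoring the negligible lower-tail rejection probability gives the usual closed-form inversion.)
δ = d·√(n/2) ⇒ n = 2(δ/d)² = 2 × (3.363 / 0.5619)² = 71.63.
Round up to the next whole unit.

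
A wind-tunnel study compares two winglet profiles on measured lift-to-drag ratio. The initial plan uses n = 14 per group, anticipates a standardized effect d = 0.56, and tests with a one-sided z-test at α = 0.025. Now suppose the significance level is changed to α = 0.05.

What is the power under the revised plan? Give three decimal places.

Power ≈ 0.435

δ = d·√(n/2) = 0.56 × √(14/2) = 1.4816 (unchanged). New critical value: z_{0.05} = 1.645.
Revised power = Φ(δ − 1.645) = Φ(-0.163) = 0.4352.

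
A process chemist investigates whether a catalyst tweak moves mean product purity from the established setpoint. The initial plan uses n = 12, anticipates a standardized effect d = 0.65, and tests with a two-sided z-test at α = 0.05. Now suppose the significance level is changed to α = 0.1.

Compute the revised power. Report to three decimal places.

δ = d·√n = 0.65 × √12 = 2.2517 (unchanged). New critical value: z_{0.05} = 1.645.
Revised power = Φ(δ − 1.645) + Φ(−δ − 1.645) = Φ(0.607) + Φ(-3.897) = 0.7280 + 0.0000 = 0.7281.

Power ≈ 0.728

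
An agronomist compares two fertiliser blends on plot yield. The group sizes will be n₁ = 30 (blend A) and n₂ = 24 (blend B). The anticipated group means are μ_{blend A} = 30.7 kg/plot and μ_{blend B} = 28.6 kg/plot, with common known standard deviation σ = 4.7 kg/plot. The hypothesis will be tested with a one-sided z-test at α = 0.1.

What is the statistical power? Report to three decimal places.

Standardized effect: d = |μ_{blend A} − μ_{blend B}| / σ = |30.7 − 28.6| / 4.7 = 0.4468
Noncentrality parameter: δ = d / √(1/n₁ + 1/n₂) = 0.4468 / √(1/30 + 1/24) = 1.6315
One-sided α = 0.1 → critical value z_{0.1} = 1.282.
Power = Φ(δ − 1.282) = Φ(0.350) = 0.6368.

Power ≈ 0.637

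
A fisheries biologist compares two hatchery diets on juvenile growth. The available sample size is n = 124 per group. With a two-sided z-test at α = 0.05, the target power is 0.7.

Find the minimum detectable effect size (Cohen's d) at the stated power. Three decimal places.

Required noncentrality: δ = z_{0.025} + z_{0.30} = 1.960 + 0.524 = 2.484.
(Lower-tail contribution to power is negligible for δ > 0.)
δ = d·√(n/2) ⇒ d = δ/√(n/2) = 2.484/√(124/2) = 0.3155.

d ≈ 0.316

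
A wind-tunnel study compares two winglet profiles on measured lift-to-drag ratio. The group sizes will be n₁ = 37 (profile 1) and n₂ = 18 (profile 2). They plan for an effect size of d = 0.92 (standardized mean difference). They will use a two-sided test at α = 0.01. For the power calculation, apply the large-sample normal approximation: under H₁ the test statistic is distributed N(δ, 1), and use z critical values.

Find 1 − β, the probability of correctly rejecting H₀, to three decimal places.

Power ≈ 0.734

Noncentrality parameter: δ = d / √(1/n₁ + 1/n₂) = 0.92 / √(1/37 + 1/18) = 3.2014
Critical value for a two-sided test at α = 0.01: z_{α/2} = 2.576.
Power = Φ(δ − 2.576) + Φ(−δ − 2.576) = Φ(0.626) + Φ(-5.777) = 0.7342 + 0.0000 = 0.7342.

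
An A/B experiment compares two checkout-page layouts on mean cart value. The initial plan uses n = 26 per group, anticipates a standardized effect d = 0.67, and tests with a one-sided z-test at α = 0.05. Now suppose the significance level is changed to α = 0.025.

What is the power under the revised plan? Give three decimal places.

δ = d·√(n/2) = 0.67 × √(26/2) = 2.4157 (unchanged). New critical value: z_{0.025} = 1.960.
Revised power = Φ(δ − 1.960) = Φ(0.456) = 0.6757.

Power ≈ 0.676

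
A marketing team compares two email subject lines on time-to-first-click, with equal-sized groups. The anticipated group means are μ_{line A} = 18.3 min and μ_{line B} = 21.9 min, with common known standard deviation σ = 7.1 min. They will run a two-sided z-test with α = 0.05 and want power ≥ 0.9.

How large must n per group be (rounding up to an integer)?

n = 82 per group

Standardized effect: d = |μ_{line A} − μ_{line B}| / σ = |18.3 − 21.9| / 7.1 = 0.5070
Set Φ(δ − 1.960) = 0.9; then δ − 1.960 = Φ⁻¹(0.9) = 1.282, giving δ = 3.242.
(Ignoring the negligible lower-tail rejection probability gives the usual closed-form inversion.)
δ = d·√(n/2) ⇒ n = 2(δ/d)² = 2 × (3.242 / 0.5070)² = 81.74.
Rounding up, n = 82 per group.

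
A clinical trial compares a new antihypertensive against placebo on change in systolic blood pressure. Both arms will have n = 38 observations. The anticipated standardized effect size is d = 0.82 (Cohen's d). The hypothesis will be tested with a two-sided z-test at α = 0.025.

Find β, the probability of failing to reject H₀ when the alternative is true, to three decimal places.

β ≈ 0.091

Noncentrality parameter: δ = d·√(n/2) = 0.82 × √(38/2) = 3.5743
Critical value for a two-sided test at α = 0.025: z_{α/2} = 2.241.
Power = Φ(δ − 2.241) + Φ(−δ − 2.241) = Φ(1.333) + Φ(-5.816) = 0.9087 + 0.0000 = 0.9087.
Type II error: β = 1 − power = 1 − 0.9087 = 0.0913.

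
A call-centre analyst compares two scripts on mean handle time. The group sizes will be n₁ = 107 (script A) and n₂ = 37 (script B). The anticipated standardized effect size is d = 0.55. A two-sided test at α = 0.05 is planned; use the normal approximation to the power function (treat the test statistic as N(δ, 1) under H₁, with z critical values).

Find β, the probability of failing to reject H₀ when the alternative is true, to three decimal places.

β ≈ 0.178

Noncentrality parameter: δ = d / √(1/n₁ + 1/n₂) = 0.55 / √(1/107 + 1/37) = 2.8839
Critical value for a two-sided test at α = 0.05: z_{α/2} = 1.960.
Power = Φ(δ − 1.960) + Φ(−δ − 1.960) = Φ(0.924) + Φ(-4.844) = 0.8222 + 0.0000 = 0.8222.
Type II error: β = 1 − power = 1 − 0.8222 = 0.1778.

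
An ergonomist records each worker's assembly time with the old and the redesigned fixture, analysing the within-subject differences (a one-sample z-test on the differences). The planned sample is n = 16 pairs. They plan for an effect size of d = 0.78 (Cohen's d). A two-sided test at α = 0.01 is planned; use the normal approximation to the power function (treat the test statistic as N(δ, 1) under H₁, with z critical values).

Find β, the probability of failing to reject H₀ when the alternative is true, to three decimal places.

β ≈ 0.293

Noncentrality parameter: δ = d·√n = 0.78 × √16 = 3.1200
Two-sided α = 0.01 → critical value z_{0.005} = 2.576.
Power = Φ(δ − 2.576) + Φ(−δ − 2.576) = Φ(0.544) + Φ(-5.696) = 0.7068 + 0.0000 = 0.7068.
Type II error: β = 1 − power = 1 − 0.7068 = 0.2932.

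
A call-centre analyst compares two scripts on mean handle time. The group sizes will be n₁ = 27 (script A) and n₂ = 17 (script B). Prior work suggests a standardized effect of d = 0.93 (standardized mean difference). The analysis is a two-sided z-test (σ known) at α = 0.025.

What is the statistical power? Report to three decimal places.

Power ≈ 0.777

Noncentrality parameter: δ = d / √(1/n₁ + 1/n₂) = 0.93 / √(1/27 + 1/17) = 3.0037
Critical value for a two-sided test at α = 0.025: z_{α/2} = 2.241.
Power = Φ(δ − 2.241) + Φ(−δ − 2.241) = Φ(0.762) + Φ(-5.245) = 0.7771 + 0.0000 = 0.7771.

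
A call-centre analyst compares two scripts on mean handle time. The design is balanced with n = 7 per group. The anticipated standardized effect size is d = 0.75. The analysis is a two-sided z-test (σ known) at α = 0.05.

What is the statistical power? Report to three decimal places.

Noncentrality parameter: δ = d·√(n/2) = 0.75 × √(7/2) = 1.4031
Two-sided α = 0.05 → critical value z_{0.025} = 1.960.
Power = Φ(δ − 1.960) + Φ(−δ − 1.960) = Φ(-0.557) + Φ(-3.363) = 0.2888 + 0.0004 = 0.2892.

Power ≈ 0.289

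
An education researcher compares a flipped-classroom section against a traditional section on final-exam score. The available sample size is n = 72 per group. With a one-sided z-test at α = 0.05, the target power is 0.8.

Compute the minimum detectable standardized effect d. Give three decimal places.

d ≈ 0.414

Need Φ(δ − 1.645) = 0.8, so δ = 1.645 + 0.842 = 2.486.
δ = d·√(n/2) ⇒ d = δ/√(n/2) = 2.486/√(72/2) = 0.4144.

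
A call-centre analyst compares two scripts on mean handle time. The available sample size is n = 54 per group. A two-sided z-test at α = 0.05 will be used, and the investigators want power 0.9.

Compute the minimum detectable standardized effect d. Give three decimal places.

d ≈ 0.624

Required noncentrality: δ = z_{0.025} + z_{0.10} = 1.960 + 1.282 = 3.242.
(Lower-tail contribution to power is negligible for δ > 0.)
δ = d·√(n/2) ⇒ d = δ/√(n/2) = 3.242/√(54/2) = 0.6238.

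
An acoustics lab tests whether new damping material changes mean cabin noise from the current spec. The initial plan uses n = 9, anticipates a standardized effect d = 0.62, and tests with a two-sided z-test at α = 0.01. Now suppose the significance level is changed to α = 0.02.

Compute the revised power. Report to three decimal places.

Power ≈ 0.320

δ = d·√n = 0.62 × √9 = 1.8600 (unchanged). New critical value: z_{0.01} = 2.326.
Revised power = Φ(δ − 2.326) + Φ(−δ − 2.326) = Φ(-0.466) + Φ(-4.186) = 0.3205 + 0.0000 = 0.3205.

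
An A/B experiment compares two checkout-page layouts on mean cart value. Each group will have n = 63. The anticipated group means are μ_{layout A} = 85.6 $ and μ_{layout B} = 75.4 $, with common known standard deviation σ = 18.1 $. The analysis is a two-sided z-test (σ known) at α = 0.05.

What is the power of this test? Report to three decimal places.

Standardized effect: d = |μ_{layout A} − μ_{layout B}| / σ = |85.6 − 75.4| / 18.1 = 0.5635
Noncentrality parameter: δ = d·√(n/2) = 0.5635 × √(63/2) = 3.1628
Two-sided α = 0.05 → critical value z_{0.025} = 1.960.
Power = Φ(δ − 1.960) + Φ(−δ − 1.960) = Φ(1.203) + Φ(-5.123) = 0.8855 + 0.0000 = 0.8855.

Power ≈ 0.885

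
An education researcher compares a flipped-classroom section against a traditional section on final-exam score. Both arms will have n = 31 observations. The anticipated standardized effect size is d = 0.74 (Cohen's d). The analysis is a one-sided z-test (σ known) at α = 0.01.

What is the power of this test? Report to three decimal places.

Power ≈ 0.721

Noncentrality parameter: δ = d·√(n/2) = 0.74 × √(31/2) = 2.9134
Critical value for a one-sided test at α = 0.01: z_α = 2.326.
Power = Φ(δ − 2.326) = Φ(0.587) = 0.7214.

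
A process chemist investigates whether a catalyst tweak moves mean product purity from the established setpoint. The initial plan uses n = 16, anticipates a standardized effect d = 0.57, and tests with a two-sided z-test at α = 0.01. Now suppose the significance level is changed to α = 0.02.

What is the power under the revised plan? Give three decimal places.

Power ≈ 0.482

δ = d·√n = 0.57 × √16 = 2.2800 (unchanged). New critical value: z_{0.01} = 2.326.
Revised power = Φ(δ − 2.326) + Φ(−δ − 2.326) = Φ(-0.046) + Φ(-4.606) = 0.4815 + 0.0000 = 0.4815.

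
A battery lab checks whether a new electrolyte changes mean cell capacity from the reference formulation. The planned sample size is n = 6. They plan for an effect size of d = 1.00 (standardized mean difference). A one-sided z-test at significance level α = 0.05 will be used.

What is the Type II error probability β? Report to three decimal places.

Noncentrality parameter: λ = d·√n = 1.00 × √6 = 2.4495
One-sided α = 0.05 → critical value z_{0.05} = 1.645.
Power = P(Z > 1.645 − λ) = Φ(0.805) = 0.7895.
Type II error: β = 1 − power = 1 − 0.7895 = 0.2105.

β ≈ 0.211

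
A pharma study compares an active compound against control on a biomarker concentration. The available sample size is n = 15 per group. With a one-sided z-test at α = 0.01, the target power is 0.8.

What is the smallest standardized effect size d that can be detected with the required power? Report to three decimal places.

d ≈ 1.157

Required noncentrality: δ = z_{0.01} + z_{0.20} = 2.326 + 0.842 = 3.168.
δ = d·√(n/2) ⇒ d = δ/√(n/2) = 3.168/√(15/2) = 1.1568.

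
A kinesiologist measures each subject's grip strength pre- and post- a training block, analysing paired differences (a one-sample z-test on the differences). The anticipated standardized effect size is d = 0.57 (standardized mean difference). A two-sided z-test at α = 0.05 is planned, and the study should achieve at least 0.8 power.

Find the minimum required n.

n = 25

Set Φ(δ − 1.960) = 0.8; then δ − 1.960 = Φ⁻¹(0.8) = 0.842, giving δ = 2.802.
(Ignoring the negligible lower-tail rejection probability gives the usual closed-form inversion.)
δ = d·√n ⇒ n = (δ/d)² = (2.802 / 0.57)² = 24.16.
Rounding up, n = 25.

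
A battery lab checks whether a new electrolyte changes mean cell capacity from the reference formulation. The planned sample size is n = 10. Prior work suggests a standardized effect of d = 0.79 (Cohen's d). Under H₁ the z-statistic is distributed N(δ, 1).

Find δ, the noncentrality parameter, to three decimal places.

δ ≈ 2.498

δ = d·√n = 0.79 × √10 = 2.4982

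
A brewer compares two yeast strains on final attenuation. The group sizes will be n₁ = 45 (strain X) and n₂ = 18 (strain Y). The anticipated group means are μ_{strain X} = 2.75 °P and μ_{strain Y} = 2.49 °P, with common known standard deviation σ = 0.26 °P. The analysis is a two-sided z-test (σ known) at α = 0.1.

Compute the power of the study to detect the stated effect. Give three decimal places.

Power ≈ 0.974

Standardized effect: d = |μ_{strain X} − μ_{strain Y}| / σ = |2.75 − 2.49| / 0.26 = 1.0000
Noncentrality parameter: δ = d / √(1/n₁ + 1/n₂) = 1.0000 / √(1/45 + 1/18) = 3.5857
Two-sided α = 0.1 → critical value z_{0.05} = 1.645.
Power = Φ(δ − 1.645) + Φ(−δ − 1.645) = Φ(1.941) + Φ(-5.231) = 0.9739 + 0.0000 = 0.9739.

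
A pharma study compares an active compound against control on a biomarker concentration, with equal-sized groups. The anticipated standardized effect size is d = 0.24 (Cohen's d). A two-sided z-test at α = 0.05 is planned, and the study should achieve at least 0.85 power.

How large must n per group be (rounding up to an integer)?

For power 0.85 need Φ(δ − z_{0.025}) = 0.85, so δ = z_{0.025} + z_{0.15} = 1.960 + 1.036 = 2.996.
(The Φ(−δ − z_{α/2}) term is vanishingly small for δ > 0 and is dropped in the standard sample-size formula.)
δ = d·√(n/2) ⇒ n = 2(δ/d)² = 2 × (2.996 / 0.24)² = 311.75.
Round up to the next whole unit.

n = 312 per group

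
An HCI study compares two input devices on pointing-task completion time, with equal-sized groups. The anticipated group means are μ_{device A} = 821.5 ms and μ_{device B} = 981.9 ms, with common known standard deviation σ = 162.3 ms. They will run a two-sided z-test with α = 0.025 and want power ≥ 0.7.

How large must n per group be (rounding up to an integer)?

Standardized effect: d = |μ_{device A} − μ_{device B}| / σ = |821.5 − 981.9| / 162.3 = 0.9883
For power 0.7 need Φ(δ − z_{0.0125}) = 0.7, so δ = z_{0.0125} + z_{0.30} = 2.241 + 0.524 = 2.766.
(For δ > 0 the lower-tail rejection region contributes negligibly to power, so the one-term inversion is standard.)
δ = d·√(n/2) ⇒ n = 2(δ/d)² = 2 × (2.766 / 0.9883)² = 15.66.
Round up to the next whole unit.

n = 16 per group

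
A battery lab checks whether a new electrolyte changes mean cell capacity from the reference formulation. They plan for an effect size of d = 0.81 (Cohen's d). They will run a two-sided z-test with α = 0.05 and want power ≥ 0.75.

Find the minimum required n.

For power 0.75 need Φ(δ − z_{0.025}) = 0.75, so δ = z_{0.025} + z_{0.25} = 1.960 + 0.674 = 2.634.
(The Φ(−δ − z_{α/2}) term is vanishingly small for δ > 0 and is dropped in the standard sample-size formula.)
δ = d·√n ⇒ n = (δ/d)² = (2.634 / 0.81)² = 10.58.
Round up to the next whole unit.

n = 11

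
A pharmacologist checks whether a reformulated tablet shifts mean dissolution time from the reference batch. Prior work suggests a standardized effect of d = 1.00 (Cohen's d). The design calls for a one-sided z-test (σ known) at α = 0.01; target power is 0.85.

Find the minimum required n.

n = 12

For power 0.85 need Φ(δ − z_{0.01}) = 0.85, so δ = z_{0.01} + z_{0.15} = 2.326 + 1.036 = 3.363.
δ = d·√n ⇒ n = (δ/d)² = (3.363 / 1.00)² = 11.31.
Rounding up, n = 12.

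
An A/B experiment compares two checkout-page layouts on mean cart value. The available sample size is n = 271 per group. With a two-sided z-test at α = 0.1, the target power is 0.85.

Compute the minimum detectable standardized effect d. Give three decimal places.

d ≈ 0.230

Need Φ(δ − 1.645) = 0.85, so δ = 1.645 + 1.036 = 2.681.
(The second rejection-region term Φ(−δ − z_{α/2}) is negligible and dropped.)
δ = d·√(n/2) ⇒ d = δ/√(n/2) = 2.681/√(271/2) = 0.2303.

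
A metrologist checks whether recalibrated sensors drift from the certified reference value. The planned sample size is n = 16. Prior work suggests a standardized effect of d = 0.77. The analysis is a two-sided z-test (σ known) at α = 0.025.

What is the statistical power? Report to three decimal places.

Power ≈ 0.799

Noncentrality parameter: δ = d·√n = 0.77 × √16 = 3.0800
Critical value for a two-sided test at α = 0.025: z_{α/2} = 2.241.
Power = Φ(δ − 2.241) + Φ(−δ − 2.241) = Φ(0.839) + Φ(-5.321) = 0.7992 + 0.0000 = 0.7992.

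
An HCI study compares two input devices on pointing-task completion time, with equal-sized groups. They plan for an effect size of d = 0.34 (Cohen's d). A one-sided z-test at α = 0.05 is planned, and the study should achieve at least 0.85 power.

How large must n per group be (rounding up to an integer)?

For power 0.85 need Φ(δ − z_{0.05}) = 0.85, so δ = z_{0.05} + z_{0.15} = 1.645 + 1.036 = 2.681.
δ = d·√(n/2) ⇒ n = 2(δ/d)² = 2 × (2.681 / 0.34)² = 124.38.
Round up to the next whole unit.

n = 125 per group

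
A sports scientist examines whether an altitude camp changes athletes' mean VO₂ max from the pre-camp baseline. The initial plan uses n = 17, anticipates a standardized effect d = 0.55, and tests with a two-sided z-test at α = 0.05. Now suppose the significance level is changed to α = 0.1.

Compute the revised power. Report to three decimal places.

δ = d·√n = 0.55 × √17 = 2.2677 (unchanged). New critical value: z_{0.05} = 1.645.
Revised power = Φ(δ − 1.645) + Φ(−δ − 1.645) = Φ(0.623) + Φ(-3.913) = 0.7333 + 0.0000 = 0.7334.

Power ≈ 0.733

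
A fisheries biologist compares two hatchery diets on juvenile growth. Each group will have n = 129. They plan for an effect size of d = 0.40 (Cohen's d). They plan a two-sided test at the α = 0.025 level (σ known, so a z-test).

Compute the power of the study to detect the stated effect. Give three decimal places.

Noncentrality parameter: δ = d·√(n/2) = 0.40 × √(129/2) = 3.2125
Two-sided α = 0.025 → critical value z_{0.0125} = 2.241.
Power = Φ(δ − 2.241) + Φ(−δ − 2.241) = Φ(0.971) + Φ(-5.454) = 0.8342 + 0.0000 = 0.8342.

Power ≈ 0.834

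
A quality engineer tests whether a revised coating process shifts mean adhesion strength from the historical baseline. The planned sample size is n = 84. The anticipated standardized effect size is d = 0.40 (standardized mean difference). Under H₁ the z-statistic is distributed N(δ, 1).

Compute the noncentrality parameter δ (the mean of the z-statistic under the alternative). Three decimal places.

The noncentrality parameter scales effect size by the design's sample-size factor: δ = d·√n = 0.40 × √84 = 3.6661

δ ≈ 3.666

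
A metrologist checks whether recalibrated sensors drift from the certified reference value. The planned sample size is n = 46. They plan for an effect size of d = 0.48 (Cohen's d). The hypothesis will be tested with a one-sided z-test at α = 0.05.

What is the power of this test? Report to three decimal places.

Noncentrality parameter: δ = d·√n = 0.48 × √46 = 3.2555
One-sided α = 0.05 → critical value z_{0.05} = 1.645.
Power = P(Z > 1.645 − δ) = Φ(1.611) = 0.9464.

Power ≈ 0.946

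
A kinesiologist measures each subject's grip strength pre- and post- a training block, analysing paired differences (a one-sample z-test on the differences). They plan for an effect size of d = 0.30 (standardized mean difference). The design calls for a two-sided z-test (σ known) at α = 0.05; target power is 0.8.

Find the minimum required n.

n = 88

Set Φ(δ − 1.960) = 0.8; then δ − 1.960 = Φ⁻¹(0.8) = 0.842, giving δ = 2.802.
(For δ > 0 the lower-tail rejection region contributes negligibly to power, so the one-term inversion is standard.)
δ = d·√n ⇒ n = (δ/d)² = (2.802 / 0.30)² = 87.21.
Round up to the next whole unit.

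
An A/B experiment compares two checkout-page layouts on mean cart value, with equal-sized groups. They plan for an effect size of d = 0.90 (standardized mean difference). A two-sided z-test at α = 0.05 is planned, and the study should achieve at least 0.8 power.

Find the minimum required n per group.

Set Φ(δ − 1.960) = 0.8; then δ − 1.960 = Φ⁻¹(0.8) = 0.842, giving δ = 2.802.
(For δ > 0 the lower-tail rejection region contributes negligibly to power, so the one-term inversion is standard.)
δ = d·√(n/2) ⇒ n = 2(δ/d)² = 2 × (2.802 / 0.90)² = 19.38.
Rounding up, n = 20 per group.

n = 20 per group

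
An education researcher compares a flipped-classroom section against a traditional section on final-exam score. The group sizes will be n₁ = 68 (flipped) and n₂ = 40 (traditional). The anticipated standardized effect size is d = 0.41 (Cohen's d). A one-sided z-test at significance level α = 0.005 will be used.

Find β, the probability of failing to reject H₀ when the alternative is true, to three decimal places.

Noncentrality parameter: δ = d / √(1/n₁ + 1/n₂) = 0.41 / √(1/68 + 1/40) = 2.0576
One-sided α = 0.005 → critical value z_{0.005} = 2.576.
Power = P(Z > 2.576 − δ) = Φ(-0.518) = 0.3021.
Type II error: β = 1 − power = 1 − 0.3021 = 0.6979.

β ≈ 0.698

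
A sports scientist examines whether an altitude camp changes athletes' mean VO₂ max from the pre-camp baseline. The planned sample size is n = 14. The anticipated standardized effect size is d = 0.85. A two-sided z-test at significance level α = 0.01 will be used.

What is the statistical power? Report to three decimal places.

Noncentrality parameter: δ = d·√n = 0.85 × √14 = 3.1804
Critical value for a two-sided test at α = 0.01: z_{α/2} = 2.576.
Power = Φ(δ − 2.576) + Φ(−δ − 2.576) = Φ(0.605) + Φ(-5.756) = 0.7273 + 0.0000 = 0.7273.

Power ≈ 0.727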